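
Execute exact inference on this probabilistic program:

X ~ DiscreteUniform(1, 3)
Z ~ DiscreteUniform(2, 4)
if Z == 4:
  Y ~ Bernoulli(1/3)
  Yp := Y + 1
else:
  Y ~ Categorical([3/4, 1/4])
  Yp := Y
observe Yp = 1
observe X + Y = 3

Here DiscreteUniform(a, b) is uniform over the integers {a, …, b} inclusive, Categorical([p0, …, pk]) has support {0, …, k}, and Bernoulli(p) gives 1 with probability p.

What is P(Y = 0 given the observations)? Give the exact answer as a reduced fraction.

Enumerate traces; 3 have nonzero weight after conditioning:
  (X=2, Z=2, Y=1) weight 1/36
  (X=2, Z=3, Y=1) weight 1/36
  (X=3, Z=4, Y=0) weight 2/27
Group by Y:
  weight(Y=0) = 2/27
  weight(Y=1) = 1/18
Total weight = 2/27 + 1/18 = 7/54
P(Y=0 | obs) = 2/27 / 7/54 = 4/7
P(Y=1 | obs) = 1/18 / 7/54 = 3/7

P(Y = 0 | obs) = 4/7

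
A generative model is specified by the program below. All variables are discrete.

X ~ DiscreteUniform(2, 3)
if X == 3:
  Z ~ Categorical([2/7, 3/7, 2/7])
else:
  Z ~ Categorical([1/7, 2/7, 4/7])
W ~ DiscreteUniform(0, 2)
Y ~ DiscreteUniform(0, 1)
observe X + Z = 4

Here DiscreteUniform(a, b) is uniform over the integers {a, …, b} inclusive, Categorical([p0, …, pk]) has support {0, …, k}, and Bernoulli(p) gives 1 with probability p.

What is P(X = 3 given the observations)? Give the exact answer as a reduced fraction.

P(X = 3 | obs) = 3/7

Enumerate traces; 12 have nonzero weight after conditioning:
  (X=2, Z=2, W=0, Y=0) weight 1/21
  (X=2, Z=2, W=0, Y=1) weight 1/21
  (X=2, Z=2, W=1, Y=0) weight 1/21
  (X=2, Z=2, W=1, Y=1) weight 1/21
  (X=2, Z=2, W=2, Y=0) weight 1/21
  (X=2, Z=2, W=2, Y=1) weight 1/21
  (X=3, Z=1, W=0, Y=0) weight 1/28
  (X=3, Z=1, W=0, Y=1) weight 1/28
  … 4 more
Group by X:
  weight(X=2) = 2/7
  weight(X=3) = 3/14
Total weight = 2/7 + 3/14 = 1/2
P(X=2 | obs) = 2/7 / 1/2 = 4/7
P(X=3 | obs) = 3/14 / 1/2 = 3/7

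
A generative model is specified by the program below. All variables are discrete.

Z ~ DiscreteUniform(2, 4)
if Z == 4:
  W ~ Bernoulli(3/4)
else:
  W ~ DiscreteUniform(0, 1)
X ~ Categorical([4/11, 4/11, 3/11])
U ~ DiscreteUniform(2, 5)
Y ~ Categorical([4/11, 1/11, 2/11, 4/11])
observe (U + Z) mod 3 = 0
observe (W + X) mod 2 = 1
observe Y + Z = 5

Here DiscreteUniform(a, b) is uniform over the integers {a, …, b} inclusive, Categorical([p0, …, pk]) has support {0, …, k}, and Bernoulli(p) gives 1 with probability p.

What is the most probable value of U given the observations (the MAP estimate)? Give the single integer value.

Enumerate traces; 12 have nonzero weight after conditioning:
  (Z=2, W=0, X=1, U=4, Y=3) weight 2/363
  (Z=2, W=1, X=0, U=4, Y=3) weight 2/363
  (Z=2, W=1, X=2, U=4, Y=3) weight 1/242
  (Z=3, W=0, X=1, U=3, Y=2) weight 1/363
  (Z=3, W=1, X=0, U=3, Y=2) weight 1/363
  (Z=3, W=1, X=2, U=3, Y=2) weight 1/484
  (Z=4, W=0, X=1, U=2, Y=1) weight 1/1452
  (Z=4, W=0, X=1, U=5, Y=1) weight 1/1452
  … 4 more
Group by U:
  weight(U=2) = 25/5808
  weight(U=3) = 1/132
  weight(U=4) = 1/66
  weight(U=5) = 25/5808
Total weight = 25/5808 + 1/132 + 1/66 + 25/5808 = 91/2904
P(U=2 | obs) = 25/5808 / 91/2904 = 25/182
P(U=3 | obs) = 1/132 / 91/2904 = 22/91
P(U=4 | obs) = 1/66 / 91/2904 = 44/91
P(U=5 | obs) = 25/5808 / 91/2904 = 25/182
argmax = 4

argmax_v P(U = v | obs) = 4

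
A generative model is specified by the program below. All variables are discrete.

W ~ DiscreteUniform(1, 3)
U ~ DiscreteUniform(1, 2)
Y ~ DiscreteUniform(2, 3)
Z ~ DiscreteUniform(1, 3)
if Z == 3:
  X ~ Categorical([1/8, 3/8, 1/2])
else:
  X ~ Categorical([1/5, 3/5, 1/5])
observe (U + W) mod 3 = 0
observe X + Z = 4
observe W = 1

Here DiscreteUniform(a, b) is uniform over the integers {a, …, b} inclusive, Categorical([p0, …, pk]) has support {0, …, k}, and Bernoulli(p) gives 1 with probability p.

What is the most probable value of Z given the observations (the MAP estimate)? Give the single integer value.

Enumerate traces; 4 have nonzero weight after conditioning:
  (W=1, U=2, Y=2, Z=2, X=2) weight 1/180
  (W=1, U=2, Y=2, Z=3, X=1) weight 1/96
  (W=1, U=2, Y=3, Z=2, X=2) weight 1/180
  (W=1, U=2, Y=3, Z=3, X=1) weight 1/96
Group by Z:
  weight(Z=2) = 1/90
  weight(Z=3) = 1/48
Total weight = 1/90 + 1/48 = 23/720
P(Z=2 | obs) = 1/90 / 23/720 = 8/23
P(Z=3 | obs) = 1/48 / 23/720 = 15/23
argmax = 3

argmax_v P(Z = v | obs) = 3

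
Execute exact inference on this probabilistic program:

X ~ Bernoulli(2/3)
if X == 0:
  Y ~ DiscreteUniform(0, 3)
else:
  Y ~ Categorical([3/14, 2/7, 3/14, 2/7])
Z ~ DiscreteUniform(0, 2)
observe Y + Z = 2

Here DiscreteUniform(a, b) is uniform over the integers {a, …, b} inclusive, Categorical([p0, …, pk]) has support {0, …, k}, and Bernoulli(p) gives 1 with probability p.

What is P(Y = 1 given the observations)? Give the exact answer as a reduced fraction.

Enumerate traces; 6 have nonzero weight after conditioning:
  (X=0, Y=0, Z=2) weight 1/36
  (X=0, Y=1, Z=1) weight 1/36
  (X=0, Y=2, Z=0) weight 1/36
  (X=1, Y=0, Z=2) weight 1/21
  (X=1, Y=1, Z=1) weight 4/63
  (X=1, Y=2, Z=0) weight 1/21
Group by Y:
  weight(Y=0) = 19/252
  weight(Y=1) = 23/252
  weight(Y=2) = 19/252
Total weight = 19/252 + 23/252 + 19/252 = 61/252
P(Y=0 | obs) = 19/252 / 61/252 = 19/61
P(Y=1 | obs) = 23/252 / 61/252 = 23/61
P(Y=2 | obs) = 19/252 / 61/252 = 19/61

P(Y = 1 | obs) = 23/61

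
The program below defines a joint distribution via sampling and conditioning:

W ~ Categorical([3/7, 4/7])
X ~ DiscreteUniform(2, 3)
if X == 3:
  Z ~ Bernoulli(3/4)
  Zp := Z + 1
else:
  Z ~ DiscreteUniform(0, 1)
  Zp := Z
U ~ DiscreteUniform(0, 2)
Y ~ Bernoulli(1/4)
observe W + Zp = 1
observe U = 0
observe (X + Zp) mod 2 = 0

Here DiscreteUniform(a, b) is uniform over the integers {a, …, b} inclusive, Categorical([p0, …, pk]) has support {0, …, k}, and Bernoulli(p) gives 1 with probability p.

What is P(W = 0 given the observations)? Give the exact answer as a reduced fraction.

P(W = 0 | obs) = 3/11

Enumerate traces; 4 have nonzero weight after conditioning:
  (W=0, X=3, Z=0, U=0, Y=0) weight 3/224
  (W=0, X=3, Z=0, U=0, Y=1) weight 1/224
  (W=1, X=2, Z=0, U=0, Y=0) weight 1/28
  (W=1, X=2, Z=0, U=0, Y=1) weight 1/84
Group by W:
  weight(W=0) = 1/56
  weight(W=1) = 1/21
Total weight = 1/56 + 1/21 = 11/168
P(W=0 | obs) = 1/56 / 11/168 = 3/11
P(W=1 | obs) = 1/21 / 11/168 = 8/11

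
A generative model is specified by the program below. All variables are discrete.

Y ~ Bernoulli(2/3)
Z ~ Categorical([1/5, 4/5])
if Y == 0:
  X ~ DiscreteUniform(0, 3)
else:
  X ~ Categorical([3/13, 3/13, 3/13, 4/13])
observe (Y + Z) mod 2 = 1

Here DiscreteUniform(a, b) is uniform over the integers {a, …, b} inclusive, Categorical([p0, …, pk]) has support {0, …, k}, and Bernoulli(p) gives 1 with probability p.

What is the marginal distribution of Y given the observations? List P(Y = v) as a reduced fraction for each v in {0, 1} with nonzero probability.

P(Y=0) = 2/3, P(Y=1) = 1/3

Enumerate traces; 8 have nonzero weight after conditioning:
  (Y=0, Z=1, X=0) weight 1/15
  (Y=0, Z=1, X=1) weight 1/15
  (Y=0, Z=1, X=2) weight 1/15
  (Y=0, Z=1, X=3) weight 1/15
  (Y=1, Z=0, X=0) weight 2/65
  (Y=1, Z=0, X=1) weight 2/65
  (Y=1, Z=0, X=2) weight 2/65
  (Y=1, Z=0, X=3) weight 8/195
Group by Y:
  weight(Y=0) = 4/15
  weight(Y=1) = 2/15
Total weight = 4/15 + 2/15 = 2/5
P(Y=0 | obs) = 4/15 / 2/5 = 2/3
P(Y=1 | obs) = 2/15 / 2/5 = 1/3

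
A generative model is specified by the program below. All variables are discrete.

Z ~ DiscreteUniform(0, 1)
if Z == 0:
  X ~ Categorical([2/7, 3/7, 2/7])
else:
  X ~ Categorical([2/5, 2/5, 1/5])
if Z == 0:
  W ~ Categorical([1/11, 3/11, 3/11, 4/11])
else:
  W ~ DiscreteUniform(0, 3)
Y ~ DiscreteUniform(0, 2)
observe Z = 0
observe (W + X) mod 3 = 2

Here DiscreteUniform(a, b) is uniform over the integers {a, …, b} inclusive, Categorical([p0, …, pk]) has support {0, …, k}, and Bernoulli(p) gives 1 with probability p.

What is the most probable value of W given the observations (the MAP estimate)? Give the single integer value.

argmax_v P(W = v | obs) = 1

Enumerate traces; 12 have nonzero weight after conditioning:
  (Z=0, X=0, W=2, Y=0) weight 1/77
  (Z=0, X=0, W=2, Y=1) weight 1/77
  (Z=0, X=0, W=2, Y=2) weight 1/77
  (Z=0, X=1, W=1, Y=0) weight 3/154
  (Z=0, X=1, W=1, Y=1) weight 3/154
  (Z=0, X=1, W=1, Y=2) weight 3/154
  (Z=0, X=2, W=0, Y=0) weight 1/231
  (Z=0, X=2, W=0, Y=1) weight 1/231
  (Z=0, X=2, W=3, Y=0) weight 4/231
  … 3 more
Group by W:
  weight(W=0) = 1/77
  weight(W=1) = 9/154
  weight(W=2) = 3/77
  weight(W=3) = 4/77
Total weight = 1/77 + 9/154 + 3/77 + 4/77 = 25/154
P(W=0 | obs) = 1/77 / 25/154 = 2/25
P(W=1 | obs) = 9/154 / 25/154 = 9/25
P(W=2 | obs) = 3/77 / 25/154 = 6/25
P(W=3 | obs) = 4/77 / 25/154 = 8/25
argmax = 1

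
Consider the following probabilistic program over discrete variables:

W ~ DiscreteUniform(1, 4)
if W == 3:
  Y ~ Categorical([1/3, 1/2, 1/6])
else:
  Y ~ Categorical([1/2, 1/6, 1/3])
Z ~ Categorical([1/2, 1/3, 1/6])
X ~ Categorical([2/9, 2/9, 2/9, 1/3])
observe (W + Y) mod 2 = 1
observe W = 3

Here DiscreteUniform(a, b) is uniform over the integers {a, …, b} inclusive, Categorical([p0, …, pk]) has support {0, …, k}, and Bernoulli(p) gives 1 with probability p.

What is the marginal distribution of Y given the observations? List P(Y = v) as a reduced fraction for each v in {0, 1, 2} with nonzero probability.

P(Y=0) = 2/3, P(Y=2) = 1/3

Enumerate traces; 24 have nonzero weight after conditioning:
  (W=3, Y=0, Z=0, X=0) weight 1/108
  (W=3, Y=0, Z=0, X=1) weight 1/108
  (W=3, Y=0, Z=0, X=2) weight 1/108
  (W=3, Y=0, Z=0, X=3) weight 1/72
  (W=3, Y=0, Z=1, X=0) weight 1/162
  (W=3, Y=0, Z=1, X=1) weight 1/162
  (W=3, Y=0, Z=1, X=2) weight 1/162
  (W=3, Y=0, Z=1, X=3) weight 1/108
  (W=3, Y=2, Z=0, X=0) weight 1/216
  … 15 more
Group by Y:
  weight(Y=0) = 1/12
  weight(Y=2) = 1/24
Total weight = 1/12 + 1/24 = 1/8
P(Y=0 | obs) = 1/12 / 1/8 = 2/3
P(Y=2 | obs) = 1/24 / 1/8 = 1/3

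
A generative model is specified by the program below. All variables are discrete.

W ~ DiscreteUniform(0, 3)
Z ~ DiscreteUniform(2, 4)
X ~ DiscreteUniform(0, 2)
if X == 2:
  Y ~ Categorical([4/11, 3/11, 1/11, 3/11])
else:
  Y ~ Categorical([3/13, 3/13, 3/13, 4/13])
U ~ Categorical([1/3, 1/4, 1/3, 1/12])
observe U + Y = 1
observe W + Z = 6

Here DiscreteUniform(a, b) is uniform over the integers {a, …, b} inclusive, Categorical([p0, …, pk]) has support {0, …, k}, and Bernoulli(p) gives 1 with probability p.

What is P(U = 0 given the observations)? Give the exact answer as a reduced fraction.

P(U = 0 | obs) = 70/129

Enumerate traces; 12 have nonzero weight after conditioning:
  (W=2, Z=4, X=0, Y=0, U=1) weight 1/624
  (W=2, Z=4, X=0, Y=1, U=0) weight 1/468
  (W=2, Z=4, X=1, Y=0, U=1) weight 1/624
  (W=2, Z=4, X=1, Y=1, U=0) weight 1/468
  (W=2, Z=4, X=2, Y=0, U=1) weight 1/396
  (W=2, Z=4, X=2, Y=1, U=0) weight 1/396
  (W=3, Z=3, X=0, Y=0, U=1) weight 1/624
  (W=3, Z=3, X=0, Y=1, U=0) weight 1/468
  … 4 more
Group by U:
  weight(U=0) = 35/2574
  weight(U=1) = 59/5148
Total weight = 35/2574 + 59/5148 = 43/1716
P(U=0 | obs) = 35/2574 / 43/1716 = 70/129
P(U=1 | obs) = 59/5148 / 43/1716 = 59/129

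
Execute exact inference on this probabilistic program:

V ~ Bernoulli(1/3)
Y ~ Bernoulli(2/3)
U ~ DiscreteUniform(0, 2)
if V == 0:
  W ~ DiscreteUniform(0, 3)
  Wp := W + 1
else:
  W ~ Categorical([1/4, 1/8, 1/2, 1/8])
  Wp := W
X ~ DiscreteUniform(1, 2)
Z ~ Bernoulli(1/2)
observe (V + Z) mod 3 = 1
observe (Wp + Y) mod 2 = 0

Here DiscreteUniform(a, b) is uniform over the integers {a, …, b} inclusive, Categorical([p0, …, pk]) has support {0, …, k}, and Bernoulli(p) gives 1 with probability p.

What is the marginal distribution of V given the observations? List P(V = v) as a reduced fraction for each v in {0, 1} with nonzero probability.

Enumerate traces; 48 have nonzero weight after conditioning:
  (V=0, Y=0, U=0, W=1, X=1, Z=1) weight 1/216
  (V=0, Y=0, U=0, W=1, X=2, Z=1) weight 1/216
  (V=0, Y=0, U=0, W=3, X=1, Z=1) weight 1/216
  (V=0, Y=0, U=0, W=3, X=2, Z=1) weight 1/216
  (V=0, Y=0, U=1, W=1, X=1, Z=1) weight 1/216
  (V=0, Y=0, U=1, W=1, X=2, Z=1) weight 1/216
  (V=0, Y=0, U=1, W=3, X=1, Z=1) weight 1/216
  (V=0, Y=0, U=1, W=3, X=2, Z=1) weight 1/216
  (V=1, Y=0, U=0, W=0, X=1, Z=0) weight 1/432
  … 39 more
Group by V:
  weight(V=0) = 1/6
  weight(V=1) = 5/72
Total weight = 1/6 + 5/72 = 17/72
P(V=0 | obs) = 1/6 / 17/72 = 12/17
P(V=1 | obs) = 5/72 / 17/72 = 5/17

P(V=0) = 12/17, P(V=1) = 5/17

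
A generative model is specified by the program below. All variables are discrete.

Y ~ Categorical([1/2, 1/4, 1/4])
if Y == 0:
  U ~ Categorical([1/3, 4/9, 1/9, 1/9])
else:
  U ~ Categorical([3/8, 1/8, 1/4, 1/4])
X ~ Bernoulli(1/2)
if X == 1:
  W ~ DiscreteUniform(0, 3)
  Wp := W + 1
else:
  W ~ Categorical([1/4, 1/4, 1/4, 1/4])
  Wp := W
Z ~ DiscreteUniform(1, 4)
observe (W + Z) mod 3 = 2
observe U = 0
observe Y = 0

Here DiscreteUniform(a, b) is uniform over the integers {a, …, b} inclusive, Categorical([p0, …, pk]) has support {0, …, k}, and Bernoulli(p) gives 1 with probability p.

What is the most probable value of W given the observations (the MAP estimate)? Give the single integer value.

Enumerate traces; 10 have nonzero weight after conditioning:
  (Y=0, U=0, X=0, W=0, Z=2) weight 1/192
  (Y=0, U=0, X=0, W=1, Z=1) weight 1/192
  (Y=0, U=0, X=0, W=1, Z=4) weight 1/192
  (Y=0, U=0, X=0, W=2, Z=3) weight 1/192
  (Y=0, U=0, X=0, W=3, Z=2) weight 1/192
  (Y=0, U=0, X=1, W=0, Z=2) weight 1/192
  (Y=0, U=0, X=1, W=1, Z=1) weight 1/192
  (Y=0, U=0, X=1, W=1, Z=4) weight 1/192
  … 2 more
Group by W:
  weight(W=0) = 1/96
  weight(W=1) = 1/48
  weight(W=2) = 1/96
  weight(W=3) = 1/96
Total weight = 1/96 + 1/48 + 1/96 + 1/96 = 5/96
P(W=0 | obs) = 1/96 / 5/96 = 1/5
P(W=1 | obs) = 1/48 / 5/96 = 2/5
P(W=2 | obs) = 1/96 / 5/96 = 1/5
P(W=3 | obs) = 1/96 / 5/96 = 1/5
argmax = 1

argmax_v P(W = v | obs) = 1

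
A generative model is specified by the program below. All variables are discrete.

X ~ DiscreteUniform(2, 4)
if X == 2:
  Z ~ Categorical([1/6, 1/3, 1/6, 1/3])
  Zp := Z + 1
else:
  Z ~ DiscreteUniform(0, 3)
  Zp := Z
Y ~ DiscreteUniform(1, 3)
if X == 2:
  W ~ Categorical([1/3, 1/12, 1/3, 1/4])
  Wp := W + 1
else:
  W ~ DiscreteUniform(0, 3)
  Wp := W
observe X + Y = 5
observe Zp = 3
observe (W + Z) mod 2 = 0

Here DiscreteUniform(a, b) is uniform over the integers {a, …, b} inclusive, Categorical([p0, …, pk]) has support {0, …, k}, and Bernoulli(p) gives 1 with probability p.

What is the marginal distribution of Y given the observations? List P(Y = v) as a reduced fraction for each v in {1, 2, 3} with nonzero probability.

P(Y=1) = 9/26, P(Y=2) = 9/26, P(Y=3) = 4/13

Enumerate traces; 6 have nonzero weight after conditioning:
  (X=2, Z=2, Y=3, W=0) weight 1/162
  (X=2, Z=2, Y=3, W=2) weight 1/162
  (X=3, Z=3, Y=2, W=1) weight 1/144
  (X=3, Z=3, Y=2, W=3) weight 1/144
  (X=4, Z=3, Y=1, W=1) weight 1/144
  (X=4, Z=3, Y=1, W=3) weight 1/144
Group by Y:
  weight(Y=1) = 1/72
  weight(Y=2) = 1/72
  weight(Y=3) = 1/81
Total weight = 1/72 + 1/72 + 1/81 = 13/324
P(Y=1 | obs) = 1/72 / 13/324 = 9/26
P(Y=2 | obs) = 1/72 / 13/324 = 9/26
P(Y=3 | obs) = 1/81 / 13/324 = 4/13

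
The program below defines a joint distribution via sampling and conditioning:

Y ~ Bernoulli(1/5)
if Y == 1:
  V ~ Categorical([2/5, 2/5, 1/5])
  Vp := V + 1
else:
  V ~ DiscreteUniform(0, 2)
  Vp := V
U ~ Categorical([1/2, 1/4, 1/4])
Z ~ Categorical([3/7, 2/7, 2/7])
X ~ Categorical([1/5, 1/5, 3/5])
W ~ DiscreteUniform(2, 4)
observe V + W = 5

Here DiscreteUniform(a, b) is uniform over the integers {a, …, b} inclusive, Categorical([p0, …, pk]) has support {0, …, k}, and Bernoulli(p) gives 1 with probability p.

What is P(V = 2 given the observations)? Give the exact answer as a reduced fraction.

P(V = 2 | obs) = 23/49

Enumerate traces; 108 have nonzero weight after conditioning:
  (Y=0, V=1, U=0, Z=0, X=0, W=4) weight 2/525
  (Y=0, V=1, U=0, Z=0, X=1, W=4) weight 2/525
  (Y=0, V=1, U=0, Z=0, X=2, W=4) weight 2/175
  (Y=0, V=1, U=0, Z=1, X=0, W=4) weight 4/1575
  (Y=0, V=1, U=0, Z=1, X=1, W=4) weight 4/1575
  (Y=0, V=1, U=0, Z=1, X=2, W=4) weight 4/525
  (Y=0, V=1, U=0, Z=2, X=0, W=4) weight 4/1575
  (Y=0, V=1, U=0, Z=2, X=1, W=4) weight 4/1575
  (Y=0, V=2, U=0, Z=0, X=0, W=3) weight 2/525
  … 99 more
Group by V:
  weight(V=1) = 26/225
  weight(V=2) = 23/225
Total weight = 26/225 + 23/225 = 49/225
P(V=1 | obs) = 26/225 / 49/225 = 26/49
P(V=2 | obs) = 23/225 / 49/225 = 23/49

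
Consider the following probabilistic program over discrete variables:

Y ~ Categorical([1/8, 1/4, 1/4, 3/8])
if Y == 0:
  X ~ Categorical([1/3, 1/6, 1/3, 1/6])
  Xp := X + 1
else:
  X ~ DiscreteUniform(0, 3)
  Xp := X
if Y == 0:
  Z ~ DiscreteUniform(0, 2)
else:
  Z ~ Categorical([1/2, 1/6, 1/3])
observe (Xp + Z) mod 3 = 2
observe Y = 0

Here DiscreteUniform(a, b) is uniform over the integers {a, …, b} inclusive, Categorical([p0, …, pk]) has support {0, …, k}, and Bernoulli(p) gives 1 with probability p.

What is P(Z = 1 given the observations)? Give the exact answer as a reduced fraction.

Enumerate traces; 4 have nonzero weight after conditioning:
  (Y=0, X=0, Z=1) weight 1/72
  (Y=0, X=1, Z=0) weight 1/144
  (Y=0, X=2, Z=2) weight 1/72
  (Y=0, X=3, Z=1) weight 1/144
Group by Z:
  weight(Z=0) = 1/144
  weight(Z=1) = 1/48
  weight(Z=2) = 1/72
Total weight = 1/144 + 1/48 + 1/72 = 1/24
P(Z=0 | obs) = 1/144 / 1/24 = 1/6
P(Z=1 | obs) = 1/48 / 1/24 = 1/2
P(Z=2 | obs) = 1/72 / 1/24 = 1/3

P(Z = 1 | obs) = 1/2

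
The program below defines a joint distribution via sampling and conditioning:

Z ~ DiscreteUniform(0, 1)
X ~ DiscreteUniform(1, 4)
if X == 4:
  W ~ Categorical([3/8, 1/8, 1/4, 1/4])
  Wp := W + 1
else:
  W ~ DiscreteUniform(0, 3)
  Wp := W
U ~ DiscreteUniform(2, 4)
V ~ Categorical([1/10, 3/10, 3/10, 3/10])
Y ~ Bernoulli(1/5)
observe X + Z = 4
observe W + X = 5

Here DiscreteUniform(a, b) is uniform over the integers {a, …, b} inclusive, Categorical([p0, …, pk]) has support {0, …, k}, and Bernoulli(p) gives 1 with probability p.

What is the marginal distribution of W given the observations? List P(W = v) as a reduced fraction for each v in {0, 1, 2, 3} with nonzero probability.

P(W=1) = 1/3, P(W=2) = 2/3

Enumerate traces; 48 have nonzero weight after conditioning:
  (Z=0, X=4, W=1, U=2, V=0, Y=0) weight 1/2400
  (Z=0, X=4, W=1, U=2, V=0, Y=1) weight 1/9600
  (Z=0, X=4, W=1, U=2, V=1, Y=0) weight 1/800
  (Z=0, X=4, W=1, U=2, V=1, Y=1) weight 1/3200
  (Z=0, X=4, W=1, U=2, V=2, Y=0) weight 1/800
  (Z=0, X=4, W=1, U=2, V=2, Y=1) weight 1/3200
  (Z=0, X=4, W=1, U=2, V=3, Y=0) weight 1/800
  (Z=0, X=4, W=1, U=2, V=3, Y=1) weight 1/3200
  (Z=1, X=3, W=2, U=2, V=0, Y=0) weight 1/1200
  … 39 more
Group by W:
  weight(W=1) = 1/64
  weight(W=2) = 1/32
Total weight = 1/64 + 1/32 = 3/64
P(W=1 | obs) = 1/64 / 3/64 = 1/3
P(W=2 | obs) = 1/32 / 3/64 = 2/3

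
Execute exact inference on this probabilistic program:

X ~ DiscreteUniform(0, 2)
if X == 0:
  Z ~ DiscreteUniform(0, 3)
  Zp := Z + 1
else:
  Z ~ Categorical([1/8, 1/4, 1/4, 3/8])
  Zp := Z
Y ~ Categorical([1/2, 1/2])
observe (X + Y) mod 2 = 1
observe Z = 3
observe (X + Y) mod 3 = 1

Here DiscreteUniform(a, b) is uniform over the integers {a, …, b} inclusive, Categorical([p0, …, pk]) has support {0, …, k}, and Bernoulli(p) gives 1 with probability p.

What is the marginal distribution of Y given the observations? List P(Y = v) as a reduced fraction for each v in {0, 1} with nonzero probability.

Enumerate traces; 2 have nonzero weight after conditioning:
  (X=0, Z=3, Y=1) weight 1/24
  (X=1, Z=3, Y=0) weight 1/16
Group by Y:
  weight(Y=0) = 1/16
  weight(Y=1) = 1/24
Total weight = 1/16 + 1/24 = 5/48
P(Y=0 | obs) = 1/16 / 5/48 = 3/5
P(Y=1 | obs) = 1/24 / 5/48 = 2/5

P(Y=0) = 3/5, P(Y=1) = 2/5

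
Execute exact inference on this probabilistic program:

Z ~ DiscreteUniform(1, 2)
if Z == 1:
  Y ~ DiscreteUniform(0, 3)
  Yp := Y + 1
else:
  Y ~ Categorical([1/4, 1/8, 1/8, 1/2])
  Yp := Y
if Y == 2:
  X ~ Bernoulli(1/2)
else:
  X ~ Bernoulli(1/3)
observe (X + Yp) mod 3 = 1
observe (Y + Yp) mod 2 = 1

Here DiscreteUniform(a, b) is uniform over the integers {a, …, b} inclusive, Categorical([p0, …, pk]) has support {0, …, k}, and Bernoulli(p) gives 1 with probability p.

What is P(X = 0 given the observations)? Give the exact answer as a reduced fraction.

P(X = 0 | obs) = 8/11

Enumerate traces; 3 have nonzero weight after conditioning:
  (Z=1, Y=0, X=0) weight 1/12
  (Z=1, Y=2, X=1) weight 1/16
  (Z=1, Y=3, X=0) weight 1/12
Group by X:
  weight(X=0) = 1/6
  weight(X=1) = 1/16
Total weight = 1/6 + 1/16 = 11/48
P(X=0 | obs) = 1/6 / 11/48 = 8/11
P(X=1 | obs) = 1/16 / 11/48 = 3/11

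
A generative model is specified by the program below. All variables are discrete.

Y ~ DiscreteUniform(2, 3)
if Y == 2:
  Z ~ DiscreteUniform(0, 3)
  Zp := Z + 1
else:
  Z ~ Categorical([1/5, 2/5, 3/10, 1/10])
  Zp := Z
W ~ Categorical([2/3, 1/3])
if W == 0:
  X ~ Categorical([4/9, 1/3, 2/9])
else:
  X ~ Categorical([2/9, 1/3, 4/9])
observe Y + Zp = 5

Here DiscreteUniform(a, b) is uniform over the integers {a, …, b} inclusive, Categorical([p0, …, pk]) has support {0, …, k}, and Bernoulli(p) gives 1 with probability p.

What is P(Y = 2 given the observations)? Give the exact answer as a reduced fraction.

P(Y = 2 | obs) = 5/11

Enumerate traces; 12 have nonzero weight after conditioning:
  (Y=2, Z=2, W=0, X=0) weight 1/27
  (Y=2, Z=2, W=0, X=1) weight 1/36
  (Y=2, Z=2, W=0, X=2) weight 1/54
  (Y=2, Z=2, W=1, X=0) weight 1/108
  (Y=2, Z=2, W=1, X=1) weight 1/72
  (Y=2, Z=2, W=1, X=2) weight 1/54
  (Y=3, Z=2, W=0, X=0) weight 2/45
  (Y=3, Z=2, W=0, X=1) weight 1/30
  … 4 more
Group by Y:
  weight(Y=2) = 1/8
  weight(Y=3) = 3/20
Total weight = 1/8 + 3/20 = 11/40
P(Y=2 | obs) = 1/8 / 11/40 = 5/11
P(Y=3 | obs) = 3/20 / 11/40 = 6/11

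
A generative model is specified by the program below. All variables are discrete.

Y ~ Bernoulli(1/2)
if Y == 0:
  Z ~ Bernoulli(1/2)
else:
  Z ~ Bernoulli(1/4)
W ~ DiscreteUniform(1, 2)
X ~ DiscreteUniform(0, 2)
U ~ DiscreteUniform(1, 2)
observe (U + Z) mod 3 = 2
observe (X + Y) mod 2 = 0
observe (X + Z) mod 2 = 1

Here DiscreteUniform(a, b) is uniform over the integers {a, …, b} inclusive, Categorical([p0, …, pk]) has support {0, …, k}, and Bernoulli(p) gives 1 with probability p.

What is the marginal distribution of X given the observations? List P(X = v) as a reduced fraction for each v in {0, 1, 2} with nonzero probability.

P(X=0) = 2/7, P(X=1) = 3/7, P(X=2) = 2/7

Enumerate traces; 6 have nonzero weight after conditioning:
  (Y=0, Z=1, W=1, X=0, U=1) weight 1/48
  (Y=0, Z=1, W=1, X=2, U=1) weight 1/48
  (Y=0, Z=1, W=2, X=0, U=1) weight 1/48
  (Y=0, Z=1, W=2, X=2, U=1) weight 1/48
  (Y=1, Z=0, W=1, X=1, U=2) weight 1/32
  (Y=1, Z=0, W=2, X=1, U=2) weight 1/32
Group by X:
  weight(X=0) = 1/24
  weight(X=1) = 1/16
  weight(X=2) = 1/24
Total weight = 1/24 + 1/16 + 1/24 = 7/48
P(X=0 | obs) = 1/24 / 7/48 = 2/7
P(X=1 | obs) = 1/16 / 7/48 = 3/7
P(X=2 | obs) = 1/24 / 7/48 = 2/7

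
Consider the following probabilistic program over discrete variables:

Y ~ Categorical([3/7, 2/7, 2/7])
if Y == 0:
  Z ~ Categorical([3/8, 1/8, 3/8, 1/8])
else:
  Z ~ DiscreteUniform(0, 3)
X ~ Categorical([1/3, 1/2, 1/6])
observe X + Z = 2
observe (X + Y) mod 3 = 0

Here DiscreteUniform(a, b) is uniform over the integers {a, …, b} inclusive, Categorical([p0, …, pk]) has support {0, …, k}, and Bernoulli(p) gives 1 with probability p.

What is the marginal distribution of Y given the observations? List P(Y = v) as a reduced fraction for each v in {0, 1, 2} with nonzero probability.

Enumerate traces; 3 have nonzero weight after conditioning:
  (Y=0, Z=2, X=0) weight 3/56
  (Y=1, Z=0, X=2) weight 1/84
  (Y=2, Z=1, X=1) weight 1/28
Group by Y:
  weight(Y=0) = 3/56
  weight(Y=1) = 1/84
  weight(Y=2) = 1/28
Total weight = 3/56 + 1/84 + 1/28 = 17/168
P(Y=0 | obs) = 3/56 / 17/168 = 9/17
P(Y=1 | obs) = 1/84 / 17/168 = 2/17
P(Y=2 | obs) = 1/28 / 17/168 = 6/17

P(Y=0) = 9/17, P(Y=1) = 2/17, P(Y=2) = 6/17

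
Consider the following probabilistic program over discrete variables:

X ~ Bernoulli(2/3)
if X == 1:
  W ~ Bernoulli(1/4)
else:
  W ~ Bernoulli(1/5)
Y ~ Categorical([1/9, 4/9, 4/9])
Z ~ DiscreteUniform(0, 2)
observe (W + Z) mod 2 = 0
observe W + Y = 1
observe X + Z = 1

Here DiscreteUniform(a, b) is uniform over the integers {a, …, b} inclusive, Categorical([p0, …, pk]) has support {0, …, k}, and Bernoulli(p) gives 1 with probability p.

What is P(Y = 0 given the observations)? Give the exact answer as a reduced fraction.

Enumerate traces; 2 have nonzero weight after conditioning:
  (X=0, W=1, Y=0, Z=1) weight 1/405
  (X=1, W=0, Y=1, Z=0) weight 2/27
Group by Y:
  weight(Y=0) = 1/405
  weight(Y=1) = 2/27
Total weight = 1/405 + 2/27 = 31/405
P(Y=0 | obs) = 1/405 / 31/405 = 1/31
P(Y=1 | obs) = 2/27 / 31/405 = 30/31

P(Y = 0 | obs) = 1/31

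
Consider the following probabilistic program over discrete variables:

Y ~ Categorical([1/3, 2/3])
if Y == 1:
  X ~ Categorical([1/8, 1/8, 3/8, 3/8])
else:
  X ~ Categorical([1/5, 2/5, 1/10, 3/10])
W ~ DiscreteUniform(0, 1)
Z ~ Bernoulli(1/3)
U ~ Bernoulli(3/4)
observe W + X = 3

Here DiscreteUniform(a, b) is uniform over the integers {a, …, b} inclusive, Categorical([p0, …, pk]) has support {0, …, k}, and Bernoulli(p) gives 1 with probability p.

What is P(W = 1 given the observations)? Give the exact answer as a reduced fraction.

P(W = 1 | obs) = 17/38

Enumerate traces; 16 have nonzero weight after conditioning:
  (Y=0, X=2, W=1, Z=0, U=0) weight 1/360
  (Y=0, X=2, W=1, Z=0, U=1) weight 1/120
  (Y=0, X=2, W=1, Z=1, U=0) weight 1/720
  (Y=0, X=2, W=1, Z=1, U=1) weight 1/240
  (Y=0, X=3, W=0, Z=0, U=0) weight 1/120
  (Y=0, X=3, W=0, Z=0, U=1) weight 1/40
  (Y=0, X=3, W=0, Z=1, U=0) weight 1/240
  (Y=0, X=3, W=0, Z=1, U=1) weight 1/80
  … 8 more
Group by W:
  weight(W=0) = 7/40
  weight(W=1) = 17/120
Total weight = 7/40 + 17/120 = 19/60
P(W=0 | obs) = 7/40 / 19/60 = 21/38
P(W=1 | obs) = 17/120 / 19/60 = 17/38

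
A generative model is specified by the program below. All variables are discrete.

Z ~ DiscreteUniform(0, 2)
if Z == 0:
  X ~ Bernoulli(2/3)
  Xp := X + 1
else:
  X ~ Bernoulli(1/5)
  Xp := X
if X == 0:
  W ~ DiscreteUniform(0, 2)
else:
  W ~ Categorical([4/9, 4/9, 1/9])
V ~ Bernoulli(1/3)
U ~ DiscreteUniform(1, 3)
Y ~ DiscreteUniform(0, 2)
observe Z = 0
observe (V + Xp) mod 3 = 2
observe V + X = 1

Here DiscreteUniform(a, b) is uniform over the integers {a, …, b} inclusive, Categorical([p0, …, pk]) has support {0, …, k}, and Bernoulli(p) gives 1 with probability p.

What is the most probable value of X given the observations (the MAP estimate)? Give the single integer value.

Enumerate traces; 54 have nonzero weight after conditioning:
  (Z=0, X=0, W=0, V=1, U=1, Y=0) weight 1/729
  (Z=0, X=0, W=0, V=1, U=1, Y=1) weight 1/729
  (Z=0, X=0, W=0, V=1, U=1, Y=2) weight 1/729
  (Z=0, X=0, W=0, V=1, U=2, Y=0) weight 1/729
  (Z=0, X=0, W=0, V=1, U=2, Y=1) weight 1/729
  (Z=0, X=0, W=0, V=1, U=2, Y=2) weight 1/729
  (Z=0, X=0, W=0, V=1, U=3, Y=0) weight 1/729
  (Z=0, X=0, W=0, V=1, U=3, Y=1) weight 1/729
  (Z=0, X=1, W=0, V=0, U=1, Y=0) weight 16/2187
  … 45 more
Group by X:
  weight(X=0) = 1/27
  weight(X=1) = 4/27
Total weight = 1/27 + 4/27 = 5/27
P(X=0 | obs) = 1/27 / 5/27 = 1/5
P(X=1 | obs) = 4/27 / 5/27 = 4/5
argmax = 1

argmax_v P(X = v | obs) = 1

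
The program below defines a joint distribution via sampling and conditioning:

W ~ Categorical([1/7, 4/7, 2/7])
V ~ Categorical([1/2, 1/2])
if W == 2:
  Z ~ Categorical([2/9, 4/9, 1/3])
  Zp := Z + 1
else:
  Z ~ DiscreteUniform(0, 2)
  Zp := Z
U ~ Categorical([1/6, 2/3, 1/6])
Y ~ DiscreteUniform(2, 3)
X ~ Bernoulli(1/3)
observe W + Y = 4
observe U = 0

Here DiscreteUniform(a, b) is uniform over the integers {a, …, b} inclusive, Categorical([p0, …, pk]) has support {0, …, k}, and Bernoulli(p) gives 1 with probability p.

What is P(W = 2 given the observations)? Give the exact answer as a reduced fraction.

P(W = 2 | obs) = 1/3

Enumerate traces; 24 have nonzero weight after conditioning:
  (W=1, V=0, Z=0, U=0, Y=3, X=0) weight 1/189
  (W=1, V=0, Z=0, U=0, Y=3, X=1) weight 1/378
  (W=1, V=0, Z=1, U=0, Y=3, X=0) weight 1/189
  (W=1, V=0, Z=1, U=0, Y=3, X=1) weight 1/378
  (W=1, V=0, Z=2, U=0, Y=3, X=0) weight 1/189
  (W=1, V=0, Z=2, U=0, Y=3, X=1) weight 1/378
  (W=1, V=1, Z=0, U=0, Y=3, X=0) weight 1/189
  (W=1, V=1, Z=0, U=0, Y=3, X=1) weight 1/378
  (W=2, V=0, Z=0, U=0, Y=2, X=0) weight 1/567
  … 15 more
Group by W:
  weight(W=1) = 1/21
  weight(W=2) = 1/42
Total weight = 1/21 + 1/42 = 1/14
P(W=1 | obs) = 1/21 / 1/14 = 2/3
P(W=2 | obs) = 1/42 / 1/14 = 1/3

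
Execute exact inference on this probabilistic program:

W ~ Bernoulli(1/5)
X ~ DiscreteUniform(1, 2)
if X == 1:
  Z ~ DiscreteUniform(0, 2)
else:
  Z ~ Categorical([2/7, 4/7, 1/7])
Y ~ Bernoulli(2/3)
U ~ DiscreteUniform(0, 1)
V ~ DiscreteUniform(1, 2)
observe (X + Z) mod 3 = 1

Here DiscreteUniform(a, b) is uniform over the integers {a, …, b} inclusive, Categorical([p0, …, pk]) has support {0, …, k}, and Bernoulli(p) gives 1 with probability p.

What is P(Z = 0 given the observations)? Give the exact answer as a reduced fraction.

Enumerate traces; 32 have nonzero weight after conditioning:
  (W=0, X=1, Z=0, Y=0, U=0, V=1) weight 1/90
  (W=0, X=1, Z=0, Y=0, U=0, V=2) weight 1/90
  (W=0, X=1, Z=0, Y=0, U=1, V=1) weight 1/90
  (W=0, X=1, Z=0, Y=0, U=1, V=2) weight 1/90
  (W=0, X=1, Z=0, Y=1, U=0, V=1) weight 1/45
  (W=0, X=1, Z=0, Y=1, U=0, V=2) weight 1/45
  (W=0, X=1, Z=0, Y=1, U=1, V=1) weight 1/45
  (W=0, X=1, Z=0, Y=1, U=1, V=2) weight 1/45
  (W=0, X=2, Z=2, Y=0, U=0, V=1) weight 1/210
  … 23 more
Group by Z:
  weight(Z=0) = 1/6
  weight(Z=2) = 1/14
Total weight = 1/6 + 1/14 = 5/21
P(Z=0 | obs) = 1/6 / 5/21 = 7/10
P(Z=2 | obs) = 1/14 / 5/21 = 3/10

P(Z = 0 | obs) = 7/10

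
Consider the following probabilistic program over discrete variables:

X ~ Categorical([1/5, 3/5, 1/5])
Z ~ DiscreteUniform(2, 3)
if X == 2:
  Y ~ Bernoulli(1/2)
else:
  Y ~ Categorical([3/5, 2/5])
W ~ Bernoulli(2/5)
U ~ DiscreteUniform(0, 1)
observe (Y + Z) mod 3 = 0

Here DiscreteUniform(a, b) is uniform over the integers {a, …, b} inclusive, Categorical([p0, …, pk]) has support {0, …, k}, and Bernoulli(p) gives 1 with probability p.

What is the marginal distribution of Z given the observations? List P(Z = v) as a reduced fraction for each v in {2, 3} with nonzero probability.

P(Z=2) = 21/50, P(Z=3) = 29/50

Enumerate traces; 24 have nonzero weight after conditioning:
  (X=0, Z=2, Y=1, W=0, U=0) weight 3/250
  (X=0, Z=2, Y=1, W=0, U=1) weight 3/250
  (X=0, Z=2, Y=1, W=1, U=0) weight 1/125
  (X=0, Z=2, Y=1, W=1, U=1) weight 1/125
  (X=0, Z=3, Y=0, W=0, U=0) weight 9/500
  (X=0, Z=3, Y=0, W=0, U=1) weight 9/500
  (X=0, Z=3, Y=0, W=1, U=0) weight 3/250
  (X=0, Z=3, Y=0, W=1, U=1) weight 3/250
  … 16 more
Group by Z:
  weight(Z=2) = 21/100
  weight(Z=3) = 29/100
Total weight = 21/100 + 29/100 = 1/2
P(Z=2 | obs) = 21/100 / 1/2 = 21/50
P(Z=3 | obs) = 29/100 / 1/2 = 29/50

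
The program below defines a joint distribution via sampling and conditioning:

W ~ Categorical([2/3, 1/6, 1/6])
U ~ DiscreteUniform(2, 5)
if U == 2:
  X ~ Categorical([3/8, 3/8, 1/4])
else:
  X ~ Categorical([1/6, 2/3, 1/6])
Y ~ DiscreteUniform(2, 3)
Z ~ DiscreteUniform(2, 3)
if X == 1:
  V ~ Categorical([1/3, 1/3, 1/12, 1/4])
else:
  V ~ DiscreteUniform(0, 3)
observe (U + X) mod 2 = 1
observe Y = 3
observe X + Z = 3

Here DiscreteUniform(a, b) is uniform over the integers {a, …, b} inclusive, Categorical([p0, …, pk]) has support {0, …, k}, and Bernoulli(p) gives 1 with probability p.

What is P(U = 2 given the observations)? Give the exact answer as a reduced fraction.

P(U = 2 | obs) = 3/11

Enumerate traces; 48 have nonzero weight after conditioning:
  (W=0, U=2, X=1, Y=3, Z=2, V=0) weight 1/192
  (W=0, U=2, X=1, Y=3, Z=2, V=1) weight 1/192
  (W=0, U=2, X=1, Y=3, Z=2, V=2) weight 1/768
  (W=0, U=2, X=1, Y=3, Z=2, V=3) weight 1/256
  (W=0, U=3, X=0, Y=3, Z=3, V=0) weight 1/576
  (W=0, U=3, X=0, Y=3, Z=3, V=1) weight 1/576
  (W=0, U=3, X=0, Y=3, Z=3, V=2) weight 1/576
  (W=0, U=3, X=0, Y=3, Z=3, V=3) weight 1/576
  (W=0, U=4, X=1, Y=3, Z=2, V=0) weight 1/108
  (W=0, U=5, X=0, Y=3, Z=3, V=0) weight 1/576
  … 38 more
Group by U:
  weight(U=2) = 3/128
  weight(U=3) = 1/96
  weight(U=4) = 1/24
  weight(U=5) = 1/96
Total weight = 3/128 + 1/96 + 1/24 + 1/96 = 11/128
P(U=2 | obs) = 3/128 / 11/128 = 3/11
P(U=3 | obs) = 1/96 / 11/128 = 4/33
P(U=4 | obs) = 1/24 / 11/128 = 16/33
P(U=5 | obs) = 1/96 / 11/128 = 4/33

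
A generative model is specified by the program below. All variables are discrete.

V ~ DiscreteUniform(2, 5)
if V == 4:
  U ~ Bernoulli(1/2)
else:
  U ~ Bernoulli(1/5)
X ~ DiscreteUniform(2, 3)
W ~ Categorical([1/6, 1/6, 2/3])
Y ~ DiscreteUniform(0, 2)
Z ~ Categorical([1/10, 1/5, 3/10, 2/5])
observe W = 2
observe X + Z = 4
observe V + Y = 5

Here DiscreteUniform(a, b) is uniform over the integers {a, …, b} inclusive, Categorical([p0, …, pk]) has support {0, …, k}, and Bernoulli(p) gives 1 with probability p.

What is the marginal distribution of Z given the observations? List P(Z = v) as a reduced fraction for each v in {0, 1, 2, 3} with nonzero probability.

P(Z=1) = 2/5, P(Z=2) = 3/5

Enumerate traces; 12 have nonzero weight after conditioning:
  (V=3, U=0, X=2, W=2, Y=2, Z=2) weight 1/150
  (V=3, U=0, X=3, W=2, Y=2, Z=1) weight 1/225
  (V=3, U=1, X=2, W=2, Y=2, Z=2) weight 1/600
  (V=3, U=1, X=3, W=2, Y=2, Z=1) weight 1/900
  (V=4, U=0, X=2, W=2, Y=1, Z=2) weight 1/240
  (V=4, U=0, X=3, W=2, Y=1, Z=1) weight 1/360
  (V=4, U=1, X=2, W=2, Y=1, Z=2) weight 1/240
  (V=4, U=1, X=3, W=2, Y=1, Z=1) weight 1/360
  … 4 more
Group by Z:
  weight(Z=1) = 1/60
  weight(Z=2) = 1/40
Total weight = 1/60 + 1/40 = 1/24
P(Z=1 | obs) = 1/60 / 1/24 = 2/5
P(Z=2 | obs) = 1/40 / 1/24 = 3/5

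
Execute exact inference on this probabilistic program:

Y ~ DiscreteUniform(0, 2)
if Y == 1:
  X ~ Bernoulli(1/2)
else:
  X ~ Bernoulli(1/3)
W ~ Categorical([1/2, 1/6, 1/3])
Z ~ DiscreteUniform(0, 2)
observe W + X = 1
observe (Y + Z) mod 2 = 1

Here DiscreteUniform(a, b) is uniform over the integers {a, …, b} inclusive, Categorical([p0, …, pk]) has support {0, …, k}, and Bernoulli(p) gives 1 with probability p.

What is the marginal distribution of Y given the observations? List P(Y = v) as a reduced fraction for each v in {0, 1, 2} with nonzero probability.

Enumerate traces; 8 have nonzero weight after conditioning:
  (Y=0, X=0, W=1, Z=1) weight 1/81
  (Y=0, X=1, W=0, Z=1) weight 1/54
  (Y=1, X=0, W=1, Z=0) weight 1/108
  (Y=1, X=0, W=1, Z=2) weight 1/108
  (Y=1, X=1, W=0, Z=0) weight 1/36
  (Y=1, X=1, W=0, Z=2) weight 1/36
  (Y=2, X=0, W=1, Z=1) weight 1/81
  (Y=2, X=1, W=0, Z=1) weight 1/54
Group by Y:
  weight(Y=0) = 5/162
  weight(Y=1) = 2/27
  weight(Y=2) = 5/162
Total weight = 5/162 + 2/27 + 5/162 = 11/81
P(Y=0 | obs) = 5/162 / 11/81 = 5/22
P(Y=1 | obs) = 2/27 / 11/81 = 6/11
P(Y=2 | obs) = 5/162 / 11/81 = 5/22

P(Y=0) = 5/22, P(Y=1) = 6/11, P(Y=2) = 5/22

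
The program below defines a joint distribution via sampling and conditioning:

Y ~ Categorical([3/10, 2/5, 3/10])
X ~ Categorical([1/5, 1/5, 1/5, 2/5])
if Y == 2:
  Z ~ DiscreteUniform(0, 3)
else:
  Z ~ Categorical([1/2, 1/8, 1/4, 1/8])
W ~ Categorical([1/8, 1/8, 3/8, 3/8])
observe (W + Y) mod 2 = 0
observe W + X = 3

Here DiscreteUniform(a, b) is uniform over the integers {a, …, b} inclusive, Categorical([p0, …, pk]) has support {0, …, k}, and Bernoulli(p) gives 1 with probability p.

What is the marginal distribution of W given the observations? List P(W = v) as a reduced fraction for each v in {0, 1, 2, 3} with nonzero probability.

Enumerate traces; 24 have nonzero weight after conditioning:
  (Y=0, X=1, Z=0, W=2) weight 9/800
  (Y=0, X=1, Z=1, W=2) weight 9/3200
  (Y=0, X=1, Z=2, W=2) weight 9/1600
  (Y=0, X=1, Z=3, W=2) weight 9/3200
  (Y=0, X=3, Z=0, W=0) weight 3/400
  (Y=0, X=3, Z=1, W=0) weight 3/1600
  (Y=0, X=3, Z=2, W=0) weight 3/800
  (Y=0, X=3, Z=3, W=0) weight 3/1600
  (Y=1, X=0, Z=0, W=3) weight 3/200
  (Y=1, X=2, Z=0, W=1) weight 1/200
  … 14 more
Group by W:
  weight(W=0) = 3/100
  weight(W=1) = 1/100
  weight(W=2) = 9/200
  weight(W=3) = 3/100
Total weight = 3/100 + 1/100 + 9/200 + 3/100 = 23/200
P(W=0 | obs) = 3/100 / 23/200 = 6/23
P(W=1 | obs) = 1/100 / 23/200 = 2/23
P(W=2 | obs) = 9/200 / 23/200 = 9/23
P(W=3 | obs) = 3/100 / 23/200 = 6/23

P(W=0) = 6/23, P(W=1) = 2/23, P(W=2) = 9/23, P(W=3) = 6/23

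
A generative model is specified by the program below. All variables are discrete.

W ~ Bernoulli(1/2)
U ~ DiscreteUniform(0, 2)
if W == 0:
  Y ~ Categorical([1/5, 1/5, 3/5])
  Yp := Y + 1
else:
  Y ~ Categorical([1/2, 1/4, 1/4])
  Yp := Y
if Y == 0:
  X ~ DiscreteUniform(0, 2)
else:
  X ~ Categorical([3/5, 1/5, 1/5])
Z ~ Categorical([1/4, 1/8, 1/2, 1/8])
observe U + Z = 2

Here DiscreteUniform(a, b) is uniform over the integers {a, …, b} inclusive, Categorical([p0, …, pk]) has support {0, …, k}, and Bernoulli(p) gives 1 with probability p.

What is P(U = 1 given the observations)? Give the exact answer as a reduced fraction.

Enumerate traces; 54 have nonzero weight after conditioning:
  (W=0, U=0, Y=0, X=0, Z=2) weight 1/180
  (W=0, U=0, Y=0, X=1, Z=2) weight 1/180
  (W=0, U=0, Y=0, X=2, Z=2) weight 1/180
  (W=0, U=0, Y=1, X=0, Z=2) weight 1/100
  (W=0, U=0, Y=1, X=1, Z=2) weight 1/300
  (W=0, U=0, Y=1, X=2, Z=2) weight 1/300
  (W=0, U=0, Y=2, X=0, Z=2) weight 3/100
  (W=0, U=0, Y=2, X=1, Z=2) weight 1/100
  (W=0, U=1, Y=0, X=0, Z=1) weight 1/720
  (W=0, U=2, Y=0, X=0, Z=0) weight 1/360
  … 44 more
Group by U:
  weight(U=0) = 1/6
  weight(U=1) = 1/24
  weight(U=2) = 1/12
Total weight = 1/6 + 1/24 + 1/12 = 7/24
P(U=0 | obs) = 1/6 / 7/24 = 4/7
P(U=1 | obs) = 1/24 / 7/24 = 1/7
P(U=2 | obs) = 1/12 / 7/24 = 2/7

P(U = 1 | obs) = 1/7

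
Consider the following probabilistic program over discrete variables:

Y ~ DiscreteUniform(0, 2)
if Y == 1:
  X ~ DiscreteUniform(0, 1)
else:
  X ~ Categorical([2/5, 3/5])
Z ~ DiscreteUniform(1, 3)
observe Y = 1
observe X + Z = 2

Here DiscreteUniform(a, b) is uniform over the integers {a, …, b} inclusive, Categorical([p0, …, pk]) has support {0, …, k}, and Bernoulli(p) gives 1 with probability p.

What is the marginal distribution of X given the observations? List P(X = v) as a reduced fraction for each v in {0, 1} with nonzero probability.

P(X=0) = 1/2, P(X=1) = 1/2

Enumerate traces; 2 have nonzero weight after conditioning:
  (Y=1, X=0, Z=2) weight 1/18
  (Y=1, X=1, Z=1) weight 1/18
Group by X:
  weight(X=0) = 1/18
  weight(X=1) = 1/18
Total weight = 1/18 + 1/18 = 1/9
P(X=0 | obs) = 1/18 / 1/9 = 1/2
P(X=1 | obs) = 1/18 / 1/9 = 1/2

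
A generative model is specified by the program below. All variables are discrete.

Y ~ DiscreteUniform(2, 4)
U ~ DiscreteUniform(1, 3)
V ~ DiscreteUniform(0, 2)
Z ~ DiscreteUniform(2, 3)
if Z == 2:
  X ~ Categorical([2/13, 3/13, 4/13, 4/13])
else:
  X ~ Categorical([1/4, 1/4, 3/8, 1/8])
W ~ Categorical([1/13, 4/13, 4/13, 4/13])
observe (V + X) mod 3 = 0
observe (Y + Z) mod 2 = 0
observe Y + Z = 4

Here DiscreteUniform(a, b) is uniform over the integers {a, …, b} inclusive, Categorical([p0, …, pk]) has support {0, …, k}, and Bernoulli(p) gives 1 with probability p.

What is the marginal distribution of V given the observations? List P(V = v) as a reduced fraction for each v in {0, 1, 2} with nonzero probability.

P(V=0) = 6/13, P(V=1) = 4/13, P(V=2) = 3/13

Enumerate traces; 48 have nonzero weight after conditioning:
  (Y=2, U=1, V=0, Z=2, X=0, W=0) weight 1/4563
  (Y=2, U=1, V=0, Z=2, X=0, W=1) weight 4/4563
  (Y=2, U=1, V=0, Z=2, X=0, W=2) weight 4/4563
  (Y=2, U=1, V=0, Z=2, X=0, W=3) weight 4/4563
  (Y=2, U=1, V=0, Z=2, X=3, W=0) weight 2/4563
  (Y=2, U=1, V=0, Z=2, X=3, W=1) weight 8/4563
  (Y=2, U=1, V=0, Z=2, X=3, W=2) weight 8/4563
  (Y=2, U=1, V=0, Z=2, X=3, W=3) weight 8/4563
  (Y=2, U=1, V=1, Z=2, X=2, W=0) weight 2/4563
  (Y=2, U=1, V=2, Z=2, X=1, W=0) weight 1/3042
  … 38 more
Group by V:
  weight(V=0) = 1/39
  weight(V=1) = 2/117
  weight(V=2) = 1/78
Total weight = 1/39 + 2/117 + 1/78 = 1/18
P(V=0 | obs) = 1/39 / 1/18 = 6/13
P(V=1 | obs) = 2/117 / 1/18 = 4/13
P(V=2 | obs) = 1/78 / 1/18 = 3/13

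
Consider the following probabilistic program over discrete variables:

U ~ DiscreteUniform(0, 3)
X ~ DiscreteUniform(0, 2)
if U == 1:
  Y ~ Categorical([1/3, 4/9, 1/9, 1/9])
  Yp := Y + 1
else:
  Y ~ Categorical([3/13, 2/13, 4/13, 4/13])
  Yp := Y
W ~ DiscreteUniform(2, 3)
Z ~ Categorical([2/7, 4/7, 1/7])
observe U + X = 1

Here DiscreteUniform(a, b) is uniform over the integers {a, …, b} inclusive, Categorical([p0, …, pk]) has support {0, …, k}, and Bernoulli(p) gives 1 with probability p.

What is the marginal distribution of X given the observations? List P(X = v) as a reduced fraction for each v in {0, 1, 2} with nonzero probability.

P(X=0) = 1/2, P(X=1) = 1/2

Enumerate traces; 48 have nonzero weight after conditioning:
  (U=0, X=1, Y=0, W=2, Z=0) weight 1/364
  (U=0, X=1, Y=0, W=2, Z=1) weight 1/182
  (U=0, X=1, Y=0, W=2, Z=2) weight 1/728
  (U=0, X=1, Y=0, W=3, Z=0) weight 1/364
  (U=0, X=1, Y=0, W=3, Z=1) weight 1/182
  (U=0, X=1, Y=0, W=3, Z=2) weight 1/728
  (U=0, X=1, Y=1, W=2, Z=0) weight 1/546
  (U=0, X=1, Y=1, W=2, Z=1) weight 1/273
  (U=1, X=0, Y=0, W=2, Z=0) weight 1/252
  … 39 more
Group by X:
  weight(X=0) = 1/12
  weight(X=1) = 1/12
Total weight = 1/12 + 1/12 = 1/6
P(X=0 | obs) = 1/12 / 1/6 = 1/2
P(X=1 | obs) = 1/12 / 1/6 = 1/2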